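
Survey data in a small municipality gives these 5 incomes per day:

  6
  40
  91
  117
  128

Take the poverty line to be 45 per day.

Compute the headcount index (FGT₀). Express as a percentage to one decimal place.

40.0%

2 of the 5 families have income below 45.
H = 2/5 = 40.0%.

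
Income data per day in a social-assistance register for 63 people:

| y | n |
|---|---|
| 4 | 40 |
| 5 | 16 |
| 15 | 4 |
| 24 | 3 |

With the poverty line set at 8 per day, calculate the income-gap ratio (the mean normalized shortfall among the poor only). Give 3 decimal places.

Poor units: 40×4, 16×5 (q = 56 of N = 63).
Relative gaps: 0.5000 (×40), 0.3750 (×16); sum = 26.000000.
I averages over the q = 56 poor units only: 26.000000 / 56 = 0.464.

0.464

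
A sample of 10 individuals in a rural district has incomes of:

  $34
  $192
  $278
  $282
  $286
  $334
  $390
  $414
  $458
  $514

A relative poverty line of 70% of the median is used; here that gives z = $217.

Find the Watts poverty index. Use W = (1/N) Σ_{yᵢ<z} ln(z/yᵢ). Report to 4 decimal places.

0.1976

Below the line: $34, $192 (q = 2 of N = 10).
Log shortfalls: ln(217/34) = 1.8535; ln(217/192) = 0.1224.
W = 1.975939 / 10 = 0.1976.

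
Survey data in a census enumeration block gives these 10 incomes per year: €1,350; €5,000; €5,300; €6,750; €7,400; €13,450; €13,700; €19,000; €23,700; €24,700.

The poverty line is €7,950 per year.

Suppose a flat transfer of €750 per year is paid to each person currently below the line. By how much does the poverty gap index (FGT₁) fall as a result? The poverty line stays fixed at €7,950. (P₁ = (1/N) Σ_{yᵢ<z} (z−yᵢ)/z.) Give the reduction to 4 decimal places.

0.0447

Before: below the line — €1,350, €5,000, €5,300, €6,750, €7,400; poverty gap index (FGT₁) = 0.175472.
After the €750 transfer: below the line — €2,100, €5,750, €6,050, €7,500; poverty gap index (FGT₁) = 0.130818.
Reduction = 0.175472 − 0.130818 = 0.0447.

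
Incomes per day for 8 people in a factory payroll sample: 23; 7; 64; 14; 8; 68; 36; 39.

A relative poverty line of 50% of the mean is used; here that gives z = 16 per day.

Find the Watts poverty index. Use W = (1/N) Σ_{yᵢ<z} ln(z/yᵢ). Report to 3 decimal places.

Below z: 7, 8, 14 (q = 3 of N = 8).
ln(z/y) terms: ln(16/7) = 0.8267; ln(16/8) = 0.6931; ln(16/14) = 0.1335.
W = 1.653357 / 8 = 0.207.

0.207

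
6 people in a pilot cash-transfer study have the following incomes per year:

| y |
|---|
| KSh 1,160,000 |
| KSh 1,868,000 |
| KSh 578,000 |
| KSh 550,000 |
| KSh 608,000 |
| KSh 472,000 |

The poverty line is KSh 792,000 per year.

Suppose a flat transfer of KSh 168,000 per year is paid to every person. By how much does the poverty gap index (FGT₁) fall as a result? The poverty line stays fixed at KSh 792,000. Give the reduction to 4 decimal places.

Before: below the line — KSh 472,000, KSh 550,000, KSh 578,000, KSh 608,000; poverty gap index (FGT₁) = 0.202020.
After the KSh 168,000 transfer: below the line — KSh 640,000, KSh 718,000, KSh 746,000, KSh 776,000; poverty gap index (FGT₁) = 0.060606.
Reduction = 0.202020 − 0.060606 = 0.1414.

0.1414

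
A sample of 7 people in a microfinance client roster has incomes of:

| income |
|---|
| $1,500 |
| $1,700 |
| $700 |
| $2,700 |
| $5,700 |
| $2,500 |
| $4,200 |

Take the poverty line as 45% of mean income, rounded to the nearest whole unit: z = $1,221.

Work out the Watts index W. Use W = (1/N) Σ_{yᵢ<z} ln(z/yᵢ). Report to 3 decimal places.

Poor units: $700 (q = 1 of N = 7).
ln(z/y) terms: ln(1221/700) = 0.5563.
W = 0.556345 / 7 = 0.079.

0.079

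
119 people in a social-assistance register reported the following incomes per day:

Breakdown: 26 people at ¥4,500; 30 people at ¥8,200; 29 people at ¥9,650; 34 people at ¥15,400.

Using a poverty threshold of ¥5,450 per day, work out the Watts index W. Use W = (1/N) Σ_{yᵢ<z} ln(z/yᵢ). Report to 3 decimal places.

Incomes under z: 26×¥4,500 (q = 26 of N = 119).
Log shortfalls: ln(5450/4500) = 0.1915 (×26).
W = 4.979994 / 119 = 0.042.

0.042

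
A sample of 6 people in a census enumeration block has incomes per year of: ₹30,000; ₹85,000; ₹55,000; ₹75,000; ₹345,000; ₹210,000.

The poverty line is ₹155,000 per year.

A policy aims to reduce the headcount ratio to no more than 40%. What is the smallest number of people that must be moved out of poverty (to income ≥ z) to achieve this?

4 of the 6 people are poor, so H = 4/6 = 0.667.
A headcount ratio of at most 40% allows at most ⌊0.40 × 6⌋ = 2 poor people.
So at least 4 − 2 = 2 must be lifted.

2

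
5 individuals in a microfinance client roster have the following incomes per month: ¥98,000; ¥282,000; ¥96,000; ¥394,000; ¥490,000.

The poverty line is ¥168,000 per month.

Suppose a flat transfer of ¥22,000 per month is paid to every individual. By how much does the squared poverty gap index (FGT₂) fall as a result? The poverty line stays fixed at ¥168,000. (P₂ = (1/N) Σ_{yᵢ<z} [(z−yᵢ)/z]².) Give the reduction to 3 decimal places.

Before: below the line — ¥96,000, ¥98,000; squared poverty gap index (FGT₂) = 0.07146.
After the ¥22,000 transfer: below the line — ¥118,000, ¥120,000; squared poverty gap index (FGT₂) = 0.03404.
Reduction = 0.07146 − 0.03404 = 0.037.

0.037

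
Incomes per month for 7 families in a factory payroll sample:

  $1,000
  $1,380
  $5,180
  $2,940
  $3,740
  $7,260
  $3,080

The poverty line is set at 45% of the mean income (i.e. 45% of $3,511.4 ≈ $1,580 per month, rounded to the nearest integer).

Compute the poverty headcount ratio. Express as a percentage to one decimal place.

28.6%

2 of the 7 families have income below $1,580.
H = 2/7 = 28.6%.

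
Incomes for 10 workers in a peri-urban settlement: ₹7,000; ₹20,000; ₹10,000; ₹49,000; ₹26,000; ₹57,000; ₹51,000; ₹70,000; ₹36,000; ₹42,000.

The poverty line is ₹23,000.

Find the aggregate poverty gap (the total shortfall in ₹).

Below z: ₹7,000, ₹10,000, ₹20,000 (q = 3 of N = 10).
Individual gaps: 23000−7000 = 16000; 23000−10000 = 13000; 23000−20000 = 3000.
Aggregate gap = ₹32,000.

₹32,000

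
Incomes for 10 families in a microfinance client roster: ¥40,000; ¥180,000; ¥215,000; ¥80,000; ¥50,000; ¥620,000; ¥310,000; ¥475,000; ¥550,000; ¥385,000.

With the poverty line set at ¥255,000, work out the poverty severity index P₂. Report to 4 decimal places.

Incomes under z: ¥40,000, ¥50,000, ¥80,000, ¥180,000, ¥215,000 (q = 5 of N = 10).
Relative gaps: (255000−40000)/255000 = 0.8431; (255000−50000)/255000 = 0.8039; (255000−80000)/255000 = 0.6863; (255000−180000)/255000 = 0.2941; (255000−215000)/255000 = 0.1569.
Squared: 0.7109; 0.6463; 0.4710; 0.0865; 0.0246.
Sum = 1.939254; P₂ = 1.939254 / 10 = 0.1939.

0.1939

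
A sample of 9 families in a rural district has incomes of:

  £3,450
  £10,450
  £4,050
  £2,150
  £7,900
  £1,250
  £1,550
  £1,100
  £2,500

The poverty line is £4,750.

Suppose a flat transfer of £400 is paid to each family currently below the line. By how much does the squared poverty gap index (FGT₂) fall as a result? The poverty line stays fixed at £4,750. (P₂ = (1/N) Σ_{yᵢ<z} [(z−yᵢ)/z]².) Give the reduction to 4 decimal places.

0.0622

Before: below the line — £1,100, £1,250, £1,550, £2,150, £2,500, £3,450, £4,050; squared poverty gap index (FGT₂) = 0.245319.
After the £400 transfer: below the line — £1,500, £1,650, £1,950, £2,550, £2,900, £3,850, £4,450; squared poverty gap index (FGT₂) = 0.183072.
Reduction = 0.245319 − 0.183072 = 0.0622.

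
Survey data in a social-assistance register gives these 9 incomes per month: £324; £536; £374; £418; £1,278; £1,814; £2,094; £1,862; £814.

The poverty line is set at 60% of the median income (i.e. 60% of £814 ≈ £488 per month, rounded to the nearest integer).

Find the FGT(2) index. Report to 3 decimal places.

Poor units: £324, £374, £418 (q = 3 of N = 9).
Relative gaps: (488−324)/488 = 0.3361; (488−374)/488 = 0.2336; (488−418)/488 = 0.1434.
Squared: 0.1129; 0.0546; 0.0206.
Sum = 0.188088; P₂ = 0.188088 / 9 = 0.021.

0.021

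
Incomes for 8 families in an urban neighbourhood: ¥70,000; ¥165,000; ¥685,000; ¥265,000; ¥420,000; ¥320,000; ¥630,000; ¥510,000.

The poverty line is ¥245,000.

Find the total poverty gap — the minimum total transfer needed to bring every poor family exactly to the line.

¥255,000

Poor units: ¥70,000, ¥165,000 (q = 2 of N = 8).
Individual gaps: 245000−70000 = 175000; 245000−165000 = 80000.
Aggregate gap = ¥255,000.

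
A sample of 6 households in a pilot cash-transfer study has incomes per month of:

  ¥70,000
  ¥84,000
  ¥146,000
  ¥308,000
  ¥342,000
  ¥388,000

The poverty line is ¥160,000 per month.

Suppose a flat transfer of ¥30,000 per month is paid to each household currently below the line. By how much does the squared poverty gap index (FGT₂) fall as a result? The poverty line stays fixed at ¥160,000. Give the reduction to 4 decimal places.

Before: below the line — ¥70,000, ¥84,000, ¥146,000; squared poverty gap index (FGT₂) = 0.091615.
After the ¥30,000 transfer: below the line — ¥100,000, ¥114,000; squared poverty gap index (FGT₂) = 0.037214.
Reduction = 0.091615 − 0.037214 = 0.0544.

0.0544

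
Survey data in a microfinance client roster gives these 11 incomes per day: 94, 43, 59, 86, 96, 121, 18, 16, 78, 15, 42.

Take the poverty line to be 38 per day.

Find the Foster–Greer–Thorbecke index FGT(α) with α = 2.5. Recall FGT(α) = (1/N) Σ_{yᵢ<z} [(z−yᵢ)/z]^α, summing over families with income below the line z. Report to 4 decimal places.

Below the line: 15, 16, 18 (q = 3 of N = 11).
Shortfall ratios: (38−15)/38 = 0.6053; (38−16)/38 = 0.5789; (38−18)/38 = 0.5263.
Raised to α = 2.5: 0.28501; 0.25503; 0.20096.
Sum = 0.741007; FGT(2.5) = 0.741007 / 11 = 0.0674.

0.0674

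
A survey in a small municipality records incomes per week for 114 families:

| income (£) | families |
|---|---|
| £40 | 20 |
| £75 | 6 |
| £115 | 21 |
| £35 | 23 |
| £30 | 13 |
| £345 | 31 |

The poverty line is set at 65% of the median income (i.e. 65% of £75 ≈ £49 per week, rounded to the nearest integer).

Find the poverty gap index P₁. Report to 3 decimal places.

Below the line: 13×£30, 23×£35, 20×£40 (q = 56 of N = 114).
Gap ratios (z−y)/z: (49−30)/49 = 0.3878 (×13); (49−35)/49 = 0.2857 (×23); (49−40)/49 = 0.1837 (×20).
Σ = 15.285714. Dividing by the full population N = 114 gives P₁ = 0.134.

0.134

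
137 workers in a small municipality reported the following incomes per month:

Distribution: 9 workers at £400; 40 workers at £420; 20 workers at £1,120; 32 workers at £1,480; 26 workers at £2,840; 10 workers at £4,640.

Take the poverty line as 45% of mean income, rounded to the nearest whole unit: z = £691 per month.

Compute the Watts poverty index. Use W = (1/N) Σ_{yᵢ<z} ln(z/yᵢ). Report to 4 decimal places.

0.1813

Incomes under z: 9×£400, 40×£420 (q = 49 of N = 137).
Log gaps: ln(691/400) = 0.5467 (×9); ln(691/420) = 0.4979 (×40).
W = 24.835482 / 137 = 0.1813.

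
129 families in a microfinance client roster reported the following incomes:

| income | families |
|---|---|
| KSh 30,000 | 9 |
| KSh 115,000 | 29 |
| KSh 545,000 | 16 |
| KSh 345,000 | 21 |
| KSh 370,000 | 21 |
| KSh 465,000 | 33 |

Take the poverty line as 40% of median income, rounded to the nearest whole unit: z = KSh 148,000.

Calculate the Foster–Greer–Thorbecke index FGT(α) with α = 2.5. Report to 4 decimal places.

0.0449

Below the line: 9×KSh 30,000, 29×KSh 115,000 (q = 38 of N = 129).
Normalized shortfalls: (148000−30000)/148000 = 0.7973 (×9); (148000−115000)/148000 = 0.2230 (×29).
Raised to α = 2.5: 0.56761 (×9); 0.02348 (×29).
Sum = 5.789312; FGT(2.5) = 5.789312 / 129 = 0.0449.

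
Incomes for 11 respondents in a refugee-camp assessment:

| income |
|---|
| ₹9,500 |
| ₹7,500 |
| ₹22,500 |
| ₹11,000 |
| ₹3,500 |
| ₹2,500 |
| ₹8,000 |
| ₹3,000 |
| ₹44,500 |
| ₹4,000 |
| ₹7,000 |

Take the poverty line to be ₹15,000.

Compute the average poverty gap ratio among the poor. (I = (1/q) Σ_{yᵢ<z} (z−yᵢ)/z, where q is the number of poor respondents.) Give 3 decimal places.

Poor units: ₹2,500, ₹3,000, ₹3,500, ₹4,000, ₹7,000, ₹7,500, ₹8,000, ₹9,500, ₹11,000 (q = 9 of N = 11).
Shortfall ratios (z−y)/z: 0.8333, 0.8000, 0.7667, 0.7333, 0.5333, 0.5000, 0.4667, 0.3667, 0.2667; sum = 5.266667.
I averages over the q = 9 poor units only: 5.266667 / 9 = 0.585.

0.585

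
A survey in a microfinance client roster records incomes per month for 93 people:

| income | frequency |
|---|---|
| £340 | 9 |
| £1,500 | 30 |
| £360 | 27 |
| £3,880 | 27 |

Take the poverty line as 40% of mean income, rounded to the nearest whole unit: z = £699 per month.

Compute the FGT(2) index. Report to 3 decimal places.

Poor units: 9×£340, 27×£360 (q = 36 of N = 93).
Relative gaps: (699−340)/699 = 0.5136 (×9); (699−360)/699 = 0.4850 (×27).
Squared: 0.2638 (×9); 0.2352 (×27).
Sum = 8.724493; P₂ = 8.724493 / 93 = 0.094.

0.094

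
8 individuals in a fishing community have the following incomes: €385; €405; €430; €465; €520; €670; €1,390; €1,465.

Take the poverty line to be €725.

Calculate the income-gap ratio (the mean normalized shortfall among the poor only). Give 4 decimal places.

Below z: €385, €405, €430, €465, €520, €670 (q = 6 of N = 8).
Relative gaps: 0.4690, 0.4414, 0.4069, 0.3586, 0.2828, 0.0759; sum = 2.034483.
The income-gap ratio divides by q (the poor only): 2.034483 / 6 = 0.3391.

0.3391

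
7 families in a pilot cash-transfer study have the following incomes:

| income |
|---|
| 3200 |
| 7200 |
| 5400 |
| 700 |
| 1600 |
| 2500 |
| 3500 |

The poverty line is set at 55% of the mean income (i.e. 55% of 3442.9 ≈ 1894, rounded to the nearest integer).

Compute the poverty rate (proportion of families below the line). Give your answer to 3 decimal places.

0.286

2 of the 7 families have income below 1894.
H = 2/7 = 0.286.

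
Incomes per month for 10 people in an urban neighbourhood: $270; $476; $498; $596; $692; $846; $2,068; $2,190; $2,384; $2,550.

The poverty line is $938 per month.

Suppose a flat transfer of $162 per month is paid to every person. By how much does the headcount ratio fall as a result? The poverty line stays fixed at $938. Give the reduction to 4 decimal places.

0.1000

Before: below the line — $270, $476, $498, $596, $692, $846; headcount ratio = 0.600000.
After the $162 transfer: below the line — $432, $638, $660, $758, $854; headcount ratio = 0.500000.
Reduction = 0.600000 − 0.500000 = 0.1000.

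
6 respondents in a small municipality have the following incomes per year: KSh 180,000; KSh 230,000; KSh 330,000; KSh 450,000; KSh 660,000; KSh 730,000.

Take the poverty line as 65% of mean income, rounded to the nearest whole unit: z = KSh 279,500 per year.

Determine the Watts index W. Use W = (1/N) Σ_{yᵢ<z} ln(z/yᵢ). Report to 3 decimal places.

Below the line: KSh 180,000, KSh 230,000 (q = 2 of N = 6).
ln(z/y) terms: ln(279500/180000) = 0.4400; ln(279500/230000) = 0.1949.
W = 0.634968 / 6 = 0.106.

0.106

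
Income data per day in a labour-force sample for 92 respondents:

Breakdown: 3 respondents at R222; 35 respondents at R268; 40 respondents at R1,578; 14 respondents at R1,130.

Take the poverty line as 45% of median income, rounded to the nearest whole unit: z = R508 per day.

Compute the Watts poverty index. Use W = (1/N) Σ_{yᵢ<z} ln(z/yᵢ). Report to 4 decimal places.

0.2703

Poor units: 3×R222, 35×R268 (q = 38 of N = 92).
ln(z/y) terms: ln(508/222) = 0.8278 (×3); ln(508/268) = 0.6395 (×35).
W = 24.865719 / 92 = 0.2703.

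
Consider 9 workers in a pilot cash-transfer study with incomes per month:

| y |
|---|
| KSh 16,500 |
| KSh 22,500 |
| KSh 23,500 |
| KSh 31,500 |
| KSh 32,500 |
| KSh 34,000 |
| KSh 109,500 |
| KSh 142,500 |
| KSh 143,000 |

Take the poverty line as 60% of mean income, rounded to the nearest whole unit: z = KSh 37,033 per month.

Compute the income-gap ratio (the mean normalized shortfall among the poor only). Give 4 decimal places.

Below the line: KSh 16,500, KSh 22,500, KSh 23,500, KSh 31,500, KSh 32,500, KSh 34,000 (q = 6 of N = 9).
Shortfall ratios (z−y)/z: 0.5545, 0.3924, 0.3654, 0.1494, 0.1224, 0.0819; sum = 1.666028.
I averages over the q = 6 poor units only: 1.666028 / 6 = 0.2777.

0.2777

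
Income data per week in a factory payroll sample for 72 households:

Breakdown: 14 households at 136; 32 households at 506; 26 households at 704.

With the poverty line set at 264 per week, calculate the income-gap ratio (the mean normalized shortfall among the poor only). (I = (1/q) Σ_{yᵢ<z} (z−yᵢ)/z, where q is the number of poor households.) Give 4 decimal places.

0.4848

Poor units: 14×136 (q = 14 of N = 72).
Shortfall ratios (z−y)/z: 0.4848 (×14); sum = 6.787879.
The income-gap ratio divides by q (the poor only): 6.787879 / 14 = 0.4848.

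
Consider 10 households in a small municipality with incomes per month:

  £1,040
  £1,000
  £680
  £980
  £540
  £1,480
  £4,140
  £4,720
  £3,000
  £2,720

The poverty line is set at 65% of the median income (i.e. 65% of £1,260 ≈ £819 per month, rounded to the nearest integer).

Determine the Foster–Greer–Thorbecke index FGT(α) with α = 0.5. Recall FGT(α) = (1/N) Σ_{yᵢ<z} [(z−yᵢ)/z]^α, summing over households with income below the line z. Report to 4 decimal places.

Incomes under z: £540, £680 (q = 2 of N = 10).
Normalized shortfalls: (819−540)/819 = 0.3407; (819−680)/819 = 0.1697.
Raised to α = 0.5: 0.58366; 0.41197.
Sum = 0.995630; FGT(0.5) = 0.995630 / 10 = 0.0996.

0.0996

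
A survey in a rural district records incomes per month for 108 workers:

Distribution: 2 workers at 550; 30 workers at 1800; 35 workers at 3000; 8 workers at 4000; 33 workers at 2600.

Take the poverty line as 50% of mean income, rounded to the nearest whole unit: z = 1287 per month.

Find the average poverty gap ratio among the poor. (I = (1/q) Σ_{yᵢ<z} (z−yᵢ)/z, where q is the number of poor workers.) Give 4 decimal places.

Below the line: 2×550 (q = 2 of N = 108).
Relative gaps: 0.5726 (×2); sum = 1.145299.
The income-gap ratio divides by q (the poor only): 1.145299 / 2 = 0.5726.

0.5726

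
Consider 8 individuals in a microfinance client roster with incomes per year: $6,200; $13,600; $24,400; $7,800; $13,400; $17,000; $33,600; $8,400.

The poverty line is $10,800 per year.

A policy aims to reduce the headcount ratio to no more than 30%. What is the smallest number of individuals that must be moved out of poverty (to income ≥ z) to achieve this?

Currently q = 3 of N = 8 are below the line (H = 0.375).
A headcount ratio of at most 30% allows at most ⌊0.30 × 8⌋ = 2 poor individuals.
So at least 3 − 2 = 1 must be lifted.

1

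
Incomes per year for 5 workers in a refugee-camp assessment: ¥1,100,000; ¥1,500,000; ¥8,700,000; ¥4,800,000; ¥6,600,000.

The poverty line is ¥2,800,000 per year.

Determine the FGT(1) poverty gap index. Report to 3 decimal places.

Incomes under z: ¥1,100,000, ¥1,500,000 (q = 2 of N = 5).
Shortfall ratios: (2800000−1100000)/2800000 = 0.6071; (2800000−1500000)/2800000 = 0.4643.
Σ = 1.071429. Dividing by the full population N = 5 gives P₁ = 0.214.

0.214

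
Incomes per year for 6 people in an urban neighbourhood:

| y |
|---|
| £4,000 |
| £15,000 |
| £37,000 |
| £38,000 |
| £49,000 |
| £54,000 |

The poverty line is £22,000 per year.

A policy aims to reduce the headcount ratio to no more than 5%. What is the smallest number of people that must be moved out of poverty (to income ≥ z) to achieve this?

2 of the 6 people are poor, so H = 2/6 = 0.333.
A headcount ratio of at most 5% allows at most ⌊0.05 × 6⌋ = 0 poor people.
So at least 2 − 0 = 2 must be lifted.

2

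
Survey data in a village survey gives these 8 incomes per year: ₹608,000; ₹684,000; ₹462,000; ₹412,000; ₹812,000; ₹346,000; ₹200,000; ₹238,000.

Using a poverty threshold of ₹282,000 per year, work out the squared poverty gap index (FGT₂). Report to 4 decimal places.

Incomes under z: ₹200,000, ₹238,000 (q = 2 of N = 8).
Relative gaps: (282000−200000)/282000 = 0.2908; (282000−238000)/282000 = 0.1560.
Squared: 0.0846; 0.0243.
Sum = 0.108898; P₂ = 0.108898 / 8 = 0.0136.

0.0136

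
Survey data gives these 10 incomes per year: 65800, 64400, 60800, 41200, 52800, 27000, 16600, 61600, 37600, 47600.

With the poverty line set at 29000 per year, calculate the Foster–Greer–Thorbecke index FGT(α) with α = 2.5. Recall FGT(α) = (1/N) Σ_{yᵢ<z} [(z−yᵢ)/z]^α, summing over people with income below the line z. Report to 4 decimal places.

0.0121

Below z: 16600, 27000 (q = 2 of N = 10).
Gap ratios (z−y)/z: (29000−16600)/29000 = 0.4276; (29000−27000)/29000 = 0.0690.
Raised to α = 2.5: 0.11955; 0.00125.
Sum = 0.120802; FGT(2.5) = 0.120802 / 10 = 0.0121.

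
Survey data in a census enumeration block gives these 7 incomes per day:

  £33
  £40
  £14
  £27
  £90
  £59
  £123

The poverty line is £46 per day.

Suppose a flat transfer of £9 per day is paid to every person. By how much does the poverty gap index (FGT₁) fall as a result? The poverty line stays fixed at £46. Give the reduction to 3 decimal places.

0.102

Before: below the line — £14, £27, £33, £40; poverty gap index (FGT₁) = 0.21739.
After the £9 transfer: below the line — £23, £36, £42; poverty gap index (FGT₁) = 0.11491.
Reduction = 0.21739 − 0.11491 = 0.102.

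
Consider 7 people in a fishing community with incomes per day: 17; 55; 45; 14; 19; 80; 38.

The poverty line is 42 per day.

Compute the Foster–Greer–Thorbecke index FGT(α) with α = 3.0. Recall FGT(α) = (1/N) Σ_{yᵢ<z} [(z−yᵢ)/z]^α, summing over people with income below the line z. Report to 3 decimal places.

Incomes under z: 14, 17, 19, 38 (q = 4 of N = 7).
Shortfall ratios: (42−14)/42 = 0.6667; (42−17)/42 = 0.5952; (42−19)/42 = 0.5476; (42−38)/42 = 0.0952.
Raised to α = 3.0: 0.29630; 0.21090; 0.16422; 0.00086.
Sum = 0.672282; FGT(3.0) = 0.672282 / 7 = 0.096.

0.096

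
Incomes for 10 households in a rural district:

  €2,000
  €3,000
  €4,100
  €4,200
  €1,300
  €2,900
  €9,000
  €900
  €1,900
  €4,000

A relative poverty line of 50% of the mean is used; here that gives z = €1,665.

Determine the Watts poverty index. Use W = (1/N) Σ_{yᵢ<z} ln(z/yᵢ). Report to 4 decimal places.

Below the line: €900, €1,300 (q = 2 of N = 10).
ln(z/y) terms: ln(1665/900) = 0.6152; ln(1665/1300) = 0.2475.
W = 0.862646 / 10 = 0.0863.

0.0863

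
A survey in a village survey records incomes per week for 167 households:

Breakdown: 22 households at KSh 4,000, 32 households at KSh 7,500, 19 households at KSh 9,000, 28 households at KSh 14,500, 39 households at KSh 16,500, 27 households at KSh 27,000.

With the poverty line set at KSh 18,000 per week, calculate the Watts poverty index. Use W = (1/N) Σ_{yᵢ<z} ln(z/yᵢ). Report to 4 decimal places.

Poor units: 22×KSh 4,000, 32×KSh 7,500, 19×KSh 9,000, 28×KSh 14,500, 39×KSh 16,500 (q = 140 of N = 167).
ln(z/y) terms: ln(18000/4000) = 1.5041 (×22); ln(18000/7500) = 0.8755 (×32); ln(18000/9000) = 0.6931 (×19); ln(18000/14500) = 0.2162 (×28); ln(18000/16500) = 0.0870 (×39).
W = 83.722189 / 167 = 0.5013.

0.5013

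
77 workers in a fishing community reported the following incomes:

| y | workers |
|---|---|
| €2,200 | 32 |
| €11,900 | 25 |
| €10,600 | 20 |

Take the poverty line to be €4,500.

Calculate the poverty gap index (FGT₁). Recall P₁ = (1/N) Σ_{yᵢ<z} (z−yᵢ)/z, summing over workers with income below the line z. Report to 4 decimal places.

0.2124

Incomes under z: 32×€2,200 (q = 32 of N = 77).
Normalized shortfalls: (4500−2200)/4500 = 0.5111 (×32).
Sum of shortfalls = 16.355556; P₁ averages over all N: 16.355556 / 77 = 0.2124.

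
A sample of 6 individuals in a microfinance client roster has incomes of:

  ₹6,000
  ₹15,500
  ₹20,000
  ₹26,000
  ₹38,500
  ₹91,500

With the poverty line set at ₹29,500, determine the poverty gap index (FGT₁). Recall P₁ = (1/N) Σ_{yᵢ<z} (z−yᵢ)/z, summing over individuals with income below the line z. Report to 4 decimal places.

0.2853

Incomes under z: ₹6,000, ₹15,500, ₹20,000, ₹26,000 (q = 4 of N = 6).
Shortfall ratios: (29500−6000)/29500 = 0.7966; (29500−15500)/29500 = 0.4746; (29500−20000)/29500 = 0.3220; (29500−26000)/29500 = 0.1186.
Sum of shortfalls = 1.711864; P₁ averages over all N: 1.711864 / 6 = 0.2853.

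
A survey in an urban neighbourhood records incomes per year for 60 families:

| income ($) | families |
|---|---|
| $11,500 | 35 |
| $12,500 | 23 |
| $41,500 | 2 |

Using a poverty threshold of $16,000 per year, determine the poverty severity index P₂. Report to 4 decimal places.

0.0645

Poor units: 35×$11,500, 23×$12,500 (q = 58 of N = 60).
Relative gaps: (16000−11500)/16000 = 0.2812 (×35); (16000−12500)/16000 = 0.2188 (×23).
Squared: 0.0791 (×35); 0.0479 (×23).
Sum = 3.869141; P₂ = 3.869141 / 60 = 0.0645.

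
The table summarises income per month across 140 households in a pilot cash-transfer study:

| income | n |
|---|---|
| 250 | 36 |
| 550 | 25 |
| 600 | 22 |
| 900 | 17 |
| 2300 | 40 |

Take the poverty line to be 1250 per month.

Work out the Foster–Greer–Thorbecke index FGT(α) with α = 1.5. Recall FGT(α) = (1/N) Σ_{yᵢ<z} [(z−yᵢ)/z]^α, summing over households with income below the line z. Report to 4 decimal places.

Below the line: 36×250, 25×550, 22×600, 17×900 (q = 100 of N = 140).
Normalized shortfalls: (1250−250)/1250 = 0.8000 (×36); (1250−550)/1250 = 0.5600 (×25); (1250−600)/1250 = 0.5200 (×22); (1250−900)/1250 = 0.2800 (×17).
Raised to α = 1.5: 0.71554 (×36); 0.41907 (×25); 0.37498 (×22); 0.14816 (×17).
Sum = 47.004400; FGT(1.5) = 47.004400 / 140 = 0.3357.

0.3357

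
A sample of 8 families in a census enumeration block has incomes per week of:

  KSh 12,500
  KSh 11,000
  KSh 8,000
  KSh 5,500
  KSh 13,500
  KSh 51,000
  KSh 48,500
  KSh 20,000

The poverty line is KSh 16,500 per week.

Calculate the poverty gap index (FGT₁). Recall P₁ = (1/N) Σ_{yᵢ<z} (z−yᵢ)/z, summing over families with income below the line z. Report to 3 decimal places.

0.242

Below the line: KSh 5,500, KSh 8,000, KSh 11,000, KSh 12,500, KSh 13,500 (q = 5 of N = 8).
Gap ratios (z−y)/z: (16500−5500)/16500 = 0.6667; (16500−8000)/16500 = 0.5152; (16500−11000)/16500 = 0.3333; (16500−12500)/16500 = 0.2424; (16500−13500)/16500 = 0.1818.
Σ = 1.939394. Dividing by the full population N = 8 gives P₁ = 0.242.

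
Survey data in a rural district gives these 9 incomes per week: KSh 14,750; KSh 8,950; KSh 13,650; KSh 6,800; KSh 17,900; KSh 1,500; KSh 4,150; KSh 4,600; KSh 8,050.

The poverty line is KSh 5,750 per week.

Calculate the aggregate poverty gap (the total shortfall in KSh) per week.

KSh 7,000

Below z: KSh 1,500, KSh 4,150, KSh 4,600 (q = 3 of N = 9).
Individual gaps: 5750−1500 = 4250; 5750−4150 = 1600; 5750−4600 = 1150.
Aggregate gap = KSh 7,000.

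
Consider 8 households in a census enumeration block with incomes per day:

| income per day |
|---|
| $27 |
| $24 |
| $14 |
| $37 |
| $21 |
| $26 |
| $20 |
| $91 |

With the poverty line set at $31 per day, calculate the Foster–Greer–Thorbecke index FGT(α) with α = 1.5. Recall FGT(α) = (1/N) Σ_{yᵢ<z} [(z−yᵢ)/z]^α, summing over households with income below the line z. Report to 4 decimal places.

Incomes under z: $14, $20, $21, $24, $26, $27 (q = 6 of N = 8).
Normalized shortfalls: (31−14)/31 = 0.5484; (31−20)/31 = 0.3548; (31−21)/31 = 0.3226; (31−24)/31 = 0.2258; (31−26)/31 = 0.1613; (31−27)/31 = 0.1290.
Raised to α = 1.5: 0.40610; 0.21137; 0.18321; 0.10730; 0.06478; 0.04635.
Sum = 1.019110; FGT(1.5) = 1.019110 / 8 = 0.1274.

0.1274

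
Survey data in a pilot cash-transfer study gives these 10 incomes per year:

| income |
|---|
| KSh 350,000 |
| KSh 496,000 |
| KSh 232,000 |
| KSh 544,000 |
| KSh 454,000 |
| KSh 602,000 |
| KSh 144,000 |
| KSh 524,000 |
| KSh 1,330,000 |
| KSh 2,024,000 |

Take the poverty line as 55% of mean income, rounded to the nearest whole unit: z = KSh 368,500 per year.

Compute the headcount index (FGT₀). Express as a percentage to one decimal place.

30.0%

3 of the 10 individuals have income below KSh 368,500.
H = 3/10 = 30.0%.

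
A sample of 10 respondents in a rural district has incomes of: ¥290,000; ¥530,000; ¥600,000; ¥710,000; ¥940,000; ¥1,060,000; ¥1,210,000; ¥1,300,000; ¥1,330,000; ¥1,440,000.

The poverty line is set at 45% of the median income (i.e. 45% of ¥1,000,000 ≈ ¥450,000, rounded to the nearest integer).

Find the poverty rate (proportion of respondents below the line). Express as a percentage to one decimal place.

10.0%

1 of the 10 respondents have income below ¥450,000.
H = 1/10 = 10.0%.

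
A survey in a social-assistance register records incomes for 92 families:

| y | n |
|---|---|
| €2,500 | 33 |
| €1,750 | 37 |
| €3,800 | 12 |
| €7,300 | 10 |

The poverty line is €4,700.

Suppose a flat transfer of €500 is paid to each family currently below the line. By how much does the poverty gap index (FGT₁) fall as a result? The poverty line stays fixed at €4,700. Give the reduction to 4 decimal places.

Before: below the line — 37×€1,750, 33×€2,500, 12×€3,800; poverty gap index (FGT₁) = 0.445305.
After the €500 transfer: below the line — 37×€2,250, 33×€3,000, 12×€4,300; poverty gap index (FGT₁) = 0.350486.
Reduction = 0.445305 − 0.350486 = 0.0948.

0.0948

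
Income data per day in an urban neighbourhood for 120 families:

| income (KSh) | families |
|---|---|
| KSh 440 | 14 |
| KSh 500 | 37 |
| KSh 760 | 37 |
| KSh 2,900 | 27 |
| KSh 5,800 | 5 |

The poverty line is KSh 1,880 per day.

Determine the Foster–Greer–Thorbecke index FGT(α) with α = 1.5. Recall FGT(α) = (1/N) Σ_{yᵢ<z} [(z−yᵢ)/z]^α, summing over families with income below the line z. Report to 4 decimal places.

0.4139

Incomes under z: 14×KSh 440, 37×KSh 500, 37×KSh 760 (q = 88 of N = 120).
Normalized shortfalls: (1880−440)/1880 = 0.7660 (×14); (1880−500)/1880 = 0.7340 (×37); (1880−760)/1880 = 0.5957 (×37).
Raised to α = 1.5: 0.67036 (×14); 0.62890 (×37); 0.45982 (×37).
Sum = 49.667764; FGT(1.5) = 49.667764 / 120 = 0.4139.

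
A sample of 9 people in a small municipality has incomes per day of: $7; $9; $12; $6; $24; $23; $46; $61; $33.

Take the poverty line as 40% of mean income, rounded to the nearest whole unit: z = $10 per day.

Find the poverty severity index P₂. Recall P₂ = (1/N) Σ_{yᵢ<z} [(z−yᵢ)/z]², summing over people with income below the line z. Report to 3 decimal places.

Below z: $6, $7, $9 (q = 3 of N = 9).
Normalized shortfalls: (10−6)/10 = 0.4000; (10−7)/10 = 0.3000; (10−9)/10 = 0.1000.
Squared: 0.1600; 0.0900; 0.0100.
Sum = 0.260000; P₂ = 0.260000 / 9 = 0.029.

0.029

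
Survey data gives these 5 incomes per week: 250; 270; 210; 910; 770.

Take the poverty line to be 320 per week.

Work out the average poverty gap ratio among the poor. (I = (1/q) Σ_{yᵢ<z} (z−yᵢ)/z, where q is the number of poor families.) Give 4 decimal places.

0.2396

Below z: 210, 250, 270 (q = 3 of N = 5).
Shortfall ratios (z−y)/z: 0.3438, 0.2188, 0.1562; sum = 0.718750.
The income-gap ratio divides by q (the poor only): 0.718750 / 3 = 0.2396.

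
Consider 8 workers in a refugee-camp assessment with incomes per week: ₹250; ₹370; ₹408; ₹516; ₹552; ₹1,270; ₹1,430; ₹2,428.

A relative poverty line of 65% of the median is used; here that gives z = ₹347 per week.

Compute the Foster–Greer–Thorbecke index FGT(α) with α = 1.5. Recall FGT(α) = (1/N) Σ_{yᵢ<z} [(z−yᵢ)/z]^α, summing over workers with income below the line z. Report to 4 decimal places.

Below the line: ₹250 (q = 1 of N = 8).
Shortfall ratios: (347−250)/347 = 0.2795.
Raised to α = 1.5: 0.14780.
Sum = 0.147796; FGT(1.5) = 0.147796 / 8 = 0.0185.

0.0185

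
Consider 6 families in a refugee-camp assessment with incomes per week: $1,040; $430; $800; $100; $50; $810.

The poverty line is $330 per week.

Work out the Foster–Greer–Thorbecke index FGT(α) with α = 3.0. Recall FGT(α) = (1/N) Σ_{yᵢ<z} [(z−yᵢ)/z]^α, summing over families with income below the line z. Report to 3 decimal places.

0.158

Incomes under z: $50, $100 (q = 2 of N = 6).
Relative gaps: (330−50)/330 = 0.8485; (330−100)/330 = 0.6970.
Raised to α = 3.0: 0.61085; 0.33856.
Sum = 0.949411; FGT(3.0) = 0.949411 / 6 = 0.158.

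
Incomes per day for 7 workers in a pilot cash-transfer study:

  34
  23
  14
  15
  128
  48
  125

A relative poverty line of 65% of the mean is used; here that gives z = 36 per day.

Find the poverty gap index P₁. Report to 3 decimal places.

Poor units: 14, 15, 23, 34 (q = 4 of N = 7).
Gap ratios (z−y)/z: (36−14)/36 = 0.6111; (36−15)/36 = 0.5833; (36−23)/36 = 0.3611; (36−34)/36 = 0.0556.
Σ = 1.611111. Dividing by the full population N = 7 gives P₁ = 0.230.

0.230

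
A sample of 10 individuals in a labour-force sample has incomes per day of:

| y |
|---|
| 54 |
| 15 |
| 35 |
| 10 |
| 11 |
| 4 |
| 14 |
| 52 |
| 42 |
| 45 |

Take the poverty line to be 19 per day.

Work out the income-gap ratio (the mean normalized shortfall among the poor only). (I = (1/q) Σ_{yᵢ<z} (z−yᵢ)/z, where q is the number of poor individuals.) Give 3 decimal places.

0.432

Below z: 4, 10, 11, 14, 15 (q = 5 of N = 10).
Shortfall ratios (z−y)/z: 0.7895, 0.4737, 0.4211, 0.2632, 0.2105; sum = 2.157895.
The income-gap ratio divides by q (the poor only): 2.157895 / 5 = 0.432.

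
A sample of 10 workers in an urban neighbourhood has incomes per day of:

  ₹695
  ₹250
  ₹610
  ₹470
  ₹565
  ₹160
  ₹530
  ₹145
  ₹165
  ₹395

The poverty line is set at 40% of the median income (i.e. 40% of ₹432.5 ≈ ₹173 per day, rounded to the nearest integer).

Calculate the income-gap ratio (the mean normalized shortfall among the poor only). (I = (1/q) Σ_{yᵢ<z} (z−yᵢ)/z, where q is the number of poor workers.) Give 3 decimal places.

Incomes under z: ₹145, ₹160, ₹165 (q = 3 of N = 10).
Shortfall ratios (z−y)/z: 0.1618, 0.0751, 0.0462; sum = 0.283237.
I averages over the q = 3 poor units only: 0.283237 / 3 = 0.094.

0.094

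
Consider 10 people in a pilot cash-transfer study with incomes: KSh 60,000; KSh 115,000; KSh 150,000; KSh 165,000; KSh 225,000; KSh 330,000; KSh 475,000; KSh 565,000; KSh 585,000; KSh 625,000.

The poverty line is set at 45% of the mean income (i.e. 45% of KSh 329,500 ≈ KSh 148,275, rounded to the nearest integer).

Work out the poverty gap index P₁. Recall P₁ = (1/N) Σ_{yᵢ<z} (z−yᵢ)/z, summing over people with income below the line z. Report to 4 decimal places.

0.0820

Below z: KSh 60,000, KSh 115,000 (q = 2 of N = 10).
Gap ratios (z−y)/z: (148275−60000)/148275 = 0.5953; (148275−115000)/148275 = 0.2244.
Sum of shortfalls = 0.819761; P₁ averages over all N: 0.819761 / 10 = 0.0820.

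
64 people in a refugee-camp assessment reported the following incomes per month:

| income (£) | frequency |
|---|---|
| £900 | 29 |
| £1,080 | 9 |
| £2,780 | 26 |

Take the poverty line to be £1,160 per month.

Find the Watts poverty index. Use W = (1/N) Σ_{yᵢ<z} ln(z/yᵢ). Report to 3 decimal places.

Below z: 29×£900, 9×£1,080 (q = 38 of N = 64).
Log shortfalls: ln(1160/900) = 0.2538 (×29); ln(1160/1080) = 0.0715 (×9).
W = 8.002766 / 64 = 0.125.

0.125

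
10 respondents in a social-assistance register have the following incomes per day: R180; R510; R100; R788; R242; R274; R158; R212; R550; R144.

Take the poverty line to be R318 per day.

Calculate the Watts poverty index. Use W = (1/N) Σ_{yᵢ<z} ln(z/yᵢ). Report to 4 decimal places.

0.4045

Poor units: R100, R144, R158, R180, R212, R242, R274 (q = 7 of N = 10).
Log gaps: ln(318/100) = 1.1569; ln(318/144) = 0.7922; ln(318/158) = 0.6995; ln(318/180) = 0.5691; ln(318/212) = 0.4055; ln(318/242) = 0.2731; ln(318/274) = 0.1489.
W = 4.045172 / 10 = 0.4045.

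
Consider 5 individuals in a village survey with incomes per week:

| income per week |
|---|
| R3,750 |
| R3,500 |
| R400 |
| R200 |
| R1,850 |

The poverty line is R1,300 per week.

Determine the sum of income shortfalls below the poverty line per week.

R2,000

Below the line: R200, R400 (q = 2 of N = 5).
Individual gaps: 1300−200 = 1100; 1300−400 = 900.
Aggregate gap = R2,000.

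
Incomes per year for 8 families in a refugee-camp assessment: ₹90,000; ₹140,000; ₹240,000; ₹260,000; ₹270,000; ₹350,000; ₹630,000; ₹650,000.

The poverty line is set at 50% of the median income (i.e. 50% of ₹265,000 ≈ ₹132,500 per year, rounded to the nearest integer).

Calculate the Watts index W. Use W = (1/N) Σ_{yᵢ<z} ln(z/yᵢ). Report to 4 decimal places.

Below the line: ₹90,000 (q = 1 of N = 8).
Log shortfalls: ln(132500/90000) = 0.3868.
W = 0.386773 / 8 = 0.0483.

0.0483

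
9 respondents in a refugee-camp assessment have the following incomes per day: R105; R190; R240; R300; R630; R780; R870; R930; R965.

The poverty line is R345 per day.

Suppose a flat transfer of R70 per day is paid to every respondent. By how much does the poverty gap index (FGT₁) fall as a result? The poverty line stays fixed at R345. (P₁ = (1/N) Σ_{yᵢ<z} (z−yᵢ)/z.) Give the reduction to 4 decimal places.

0.0821

Before: below the line — R105, R190, R240, R300; poverty gap index (FGT₁) = 0.175523.
After the R70 transfer: below the line — R175, R260, R310; poverty gap index (FGT₁) = 0.093398.
Reduction = 0.175523 − 0.093398 = 0.0821.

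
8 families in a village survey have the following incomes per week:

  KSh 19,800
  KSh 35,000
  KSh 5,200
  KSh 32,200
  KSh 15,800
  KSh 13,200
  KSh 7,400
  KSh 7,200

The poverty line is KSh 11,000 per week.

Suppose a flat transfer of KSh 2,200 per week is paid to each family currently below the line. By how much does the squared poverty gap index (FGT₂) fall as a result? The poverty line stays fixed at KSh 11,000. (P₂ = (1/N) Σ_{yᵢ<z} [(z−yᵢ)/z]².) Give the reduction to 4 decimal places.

Before: below the line — KSh 5,200, KSh 7,200, KSh 7,400; squared poverty gap index (FGT₂) = 0.063058.
After the KSh 2,200 transfer: below the line — KSh 7,400, KSh 9,400, KSh 9,600; squared poverty gap index (FGT₂) = 0.018058.
Reduction = 0.063058 − 0.018058 = 0.0450.

0.0450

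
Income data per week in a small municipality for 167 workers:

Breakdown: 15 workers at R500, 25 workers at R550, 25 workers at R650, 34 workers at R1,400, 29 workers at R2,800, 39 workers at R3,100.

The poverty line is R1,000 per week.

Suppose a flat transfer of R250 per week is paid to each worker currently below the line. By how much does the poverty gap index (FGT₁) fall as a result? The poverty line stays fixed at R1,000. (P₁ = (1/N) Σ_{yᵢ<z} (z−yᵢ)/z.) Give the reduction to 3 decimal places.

Before: below the line — 15×R500, 25×R550, 25×R650; poverty gap index (FGT₁) = 0.16467.
After the R250 transfer: below the line — 15×R750, 25×R800, 25×R900; poverty gap index (FGT₁) = 0.06737.
Reduction = 0.16467 − 0.06737 = 0.097.

0.097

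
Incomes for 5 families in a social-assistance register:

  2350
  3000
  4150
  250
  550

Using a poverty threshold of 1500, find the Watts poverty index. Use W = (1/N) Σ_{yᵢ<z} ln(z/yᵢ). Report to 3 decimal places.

0.559

Below the line: 250, 550 (q = 2 of N = 5).
Log gaps: ln(1500/250) = 1.7918; ln(1500/550) = 1.0033.
W = 2.795062 / 5 = 0.559.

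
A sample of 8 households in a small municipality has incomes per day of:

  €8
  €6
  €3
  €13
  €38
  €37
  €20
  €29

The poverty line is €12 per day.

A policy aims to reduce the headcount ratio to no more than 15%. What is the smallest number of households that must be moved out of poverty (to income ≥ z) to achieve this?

3 of the 8 households are poor, so H = 3/8 = 0.375.
A headcount ratio of at most 15% allows at most ⌊0.15 × 8⌋ = 1 poor households.
So at least 3 − 1 = 2 must be lifted.

2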